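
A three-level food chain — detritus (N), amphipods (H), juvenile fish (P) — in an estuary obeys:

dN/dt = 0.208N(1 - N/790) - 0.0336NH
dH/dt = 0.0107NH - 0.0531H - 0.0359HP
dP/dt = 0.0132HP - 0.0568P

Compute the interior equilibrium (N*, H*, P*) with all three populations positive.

N* ≈ 241, H* ≈ 4.3, P* ≈ 70.3

From dP/dt = 0: 0.0132H* = 0.0568, so H* = 4.3.
From dN/dt = 0: 0.208(1 - N*/790) = 0.0336·4.3, giving N* = 790·(1 - 0.695) = 241.
From dH/dt = 0: 0.0107·241 - 0.0531 = 0.0359P*, so P* = 2.52/0.0359 = 70.3.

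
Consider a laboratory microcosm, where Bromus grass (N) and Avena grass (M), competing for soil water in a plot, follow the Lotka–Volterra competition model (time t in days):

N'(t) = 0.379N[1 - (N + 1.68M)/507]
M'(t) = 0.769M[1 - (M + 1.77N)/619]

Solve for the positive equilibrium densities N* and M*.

N* ≈ 270, M* ≈ 141

Setting both brackets to zero gives the nullclines N + 1.68M = 507 and 1.77N + M = 619.
Substituting M = 619 - 1.77N into the first: N(1 - 1.68·1.77) = 507 - 1.68·619.
So N* = -533/-1.97 = 270, and then M* = 619 - 1.77·270 = 141.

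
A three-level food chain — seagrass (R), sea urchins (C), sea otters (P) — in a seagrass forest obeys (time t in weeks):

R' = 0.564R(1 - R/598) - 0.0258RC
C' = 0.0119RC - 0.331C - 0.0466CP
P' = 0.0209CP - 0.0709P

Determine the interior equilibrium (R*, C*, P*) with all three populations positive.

R* ≈ 505, C* ≈ 3.39, P* ≈ 122

From dP/dt = 0: 0.0209C* = 0.0709, so C* = 3.39.
From dR/dt = 0: 0.564(1 - R*/598) = 0.0258·3.39, giving R* = 598·(1 - 0.155) = 505.
From dC/dt = 0: 0.0119·505 - 0.331 = 0.0466P*, so P* = 5.68/0.0466 = 122.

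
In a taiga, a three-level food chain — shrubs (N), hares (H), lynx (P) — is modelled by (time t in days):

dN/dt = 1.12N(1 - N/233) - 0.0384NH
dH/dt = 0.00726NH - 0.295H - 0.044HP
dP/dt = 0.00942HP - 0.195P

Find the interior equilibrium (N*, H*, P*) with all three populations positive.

N* ≈ 67.6, H* ≈ 20.7, P* ≈ 4.45

From dP/dt = 0: 0.00942H* = 0.195, so H* = 20.7.
From dN/dt = 0: 1.12(1 - N*/233) = 0.0384·20.7, giving N* = 233·(1 - 0.71) = 67.6.
From dH/dt = 0: 0.00726·67.6 - 0.295 = 0.044P*, so P* = 0.196/0.044 = 4.45.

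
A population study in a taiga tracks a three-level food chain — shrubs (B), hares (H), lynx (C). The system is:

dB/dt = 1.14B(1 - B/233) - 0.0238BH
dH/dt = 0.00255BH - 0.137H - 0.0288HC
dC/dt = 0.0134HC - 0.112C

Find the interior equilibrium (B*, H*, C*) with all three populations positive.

B* ≈ 192, H* ≈ 8.36, C* ≈ 12.3

From dC/dt = 0: 0.0134H* = 0.112, so H* = 8.36.
From dB/dt = 0: 1.14(1 - B*/233) = 0.0238·8.36, giving B* = 233·(1 - 0.174) = 192.
From dH/dt = 0: 0.00255·192 - 0.137 = 0.0288C*, so C* = 0.353/0.0288 = 12.3.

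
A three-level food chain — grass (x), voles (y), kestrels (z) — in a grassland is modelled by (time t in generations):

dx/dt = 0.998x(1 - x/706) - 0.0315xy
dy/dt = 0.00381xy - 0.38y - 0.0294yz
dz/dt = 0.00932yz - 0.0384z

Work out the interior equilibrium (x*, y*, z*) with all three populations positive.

x* ≈ 614, y* ≈ 4.12, z* ≈ 66.7

From dz/dt = 0: 0.00932y* = 0.0384, so y* = 4.12.
From dx/dt = 0: 0.998(1 - x*/706) = 0.0315·4.12, giving x* = 706·(1 - 0.13) = 614.
From dy/dt = 0: 0.00381·614 - 0.38 = 0.0294z*, so z* = 1.96/0.0294 = 66.7.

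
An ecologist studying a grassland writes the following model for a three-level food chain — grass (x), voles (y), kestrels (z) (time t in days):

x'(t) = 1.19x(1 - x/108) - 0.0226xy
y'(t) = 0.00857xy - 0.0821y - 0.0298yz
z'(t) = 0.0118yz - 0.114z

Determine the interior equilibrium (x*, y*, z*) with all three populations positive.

From dz/dt = 0: 0.0118y* = 0.114, so y* = 9.66.
From dx/dt = 0: 1.19(1 - x*/108) = 0.0226·9.66, giving x* = 108·(1 - 0.183) = 88.2.
From dy/dt = 0: 0.00857·88.2 - 0.0821 = 0.0298z*, so z* = 0.674/0.0298 = 22.6.

x* ≈ 88.2, y* ≈ 9.66, z* ≈ 22.6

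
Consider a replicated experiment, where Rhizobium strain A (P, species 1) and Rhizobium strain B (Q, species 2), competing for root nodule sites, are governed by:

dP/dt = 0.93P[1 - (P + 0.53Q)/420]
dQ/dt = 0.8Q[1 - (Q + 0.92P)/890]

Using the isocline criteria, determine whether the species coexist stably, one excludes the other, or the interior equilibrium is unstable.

species 2 excludes species 1

Compare the nullcline intercepts: K1/α12 = 420/0.53 = 792 < K2 = 890; K2/α21 = 890/0.92 = 967 > K1 = 420.
Since the inequalities point opposite ways, species 2 can invade but species 1 cannot.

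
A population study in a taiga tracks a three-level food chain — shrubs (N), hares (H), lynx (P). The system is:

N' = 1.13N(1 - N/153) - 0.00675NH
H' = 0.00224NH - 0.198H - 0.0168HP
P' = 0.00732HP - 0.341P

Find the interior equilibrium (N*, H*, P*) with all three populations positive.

N* ≈ 110, H* ≈ 46.6, P* ≈ 2.94

From dP/dt = 0: 0.00732H* = 0.341, so H* = 46.6.
From dN/dt = 0: 1.13(1 - N*/153) = 0.00675·46.6, giving N* = 153·(1 - 0.278) = 110.
From dH/dt = 0: 0.00224·110 - 0.198 = 0.0168P*, so P* = 0.0494/0.0168 = 2.94.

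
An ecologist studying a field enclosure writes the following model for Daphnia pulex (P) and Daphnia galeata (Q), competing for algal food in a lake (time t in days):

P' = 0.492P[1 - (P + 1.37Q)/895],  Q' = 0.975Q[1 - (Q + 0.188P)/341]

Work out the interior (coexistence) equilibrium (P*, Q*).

Setting both brackets to zero gives the nullclines P + 1.37Q = 895 and 0.188P + Q = 341.
Substituting Q = 341 - 0.188P into the first: P(1 - 1.37·0.188) = 895 - 1.37·341.
So P* = 428/0.742 = 576, and then Q* = 341 - 0.188·576 = 233.

P* ≈ 576, Q* ≈ 233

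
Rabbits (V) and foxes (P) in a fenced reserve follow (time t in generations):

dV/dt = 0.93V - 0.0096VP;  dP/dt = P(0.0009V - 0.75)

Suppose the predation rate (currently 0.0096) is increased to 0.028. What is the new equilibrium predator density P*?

At the interior fixed point, setting dV/dt = 0 with V > 0 fixes P* = (prey growth rate)/(VP coefficient) — independent of the other coefficients.
With the change, P* = 0.93/0.028 = 33.2; it falls from 96.9.

P* ≈ 33.2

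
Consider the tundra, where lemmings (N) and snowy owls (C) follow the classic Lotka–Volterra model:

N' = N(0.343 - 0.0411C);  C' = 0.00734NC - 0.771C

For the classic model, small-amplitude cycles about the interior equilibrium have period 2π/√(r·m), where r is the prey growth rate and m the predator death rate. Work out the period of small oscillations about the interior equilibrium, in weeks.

Here r = 0.343 and m = 0.771, so r·m = 0.264.
ω = √0.264 = 0.514 per week, hence T = 2π/ω ≈ 12.2 weeks.

T ≈ 12.2 weeks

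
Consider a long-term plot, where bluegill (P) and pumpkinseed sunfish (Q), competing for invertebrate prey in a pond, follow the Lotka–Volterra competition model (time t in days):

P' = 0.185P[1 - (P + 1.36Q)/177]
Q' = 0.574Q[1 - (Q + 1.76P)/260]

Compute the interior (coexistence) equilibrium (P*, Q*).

Setting both brackets to zero gives the nullclines P + 1.36Q = 177 and 1.76P + Q = 260.
Substituting Q = 260 - 1.76P into the first: P(1 - 1.36·1.76) = 177 - 1.36·260.
So P* = -177/-1.39 = 127, and then Q* = 260 - 1.76·127 = 37.

P* ≈ 127, Q* ≈ 37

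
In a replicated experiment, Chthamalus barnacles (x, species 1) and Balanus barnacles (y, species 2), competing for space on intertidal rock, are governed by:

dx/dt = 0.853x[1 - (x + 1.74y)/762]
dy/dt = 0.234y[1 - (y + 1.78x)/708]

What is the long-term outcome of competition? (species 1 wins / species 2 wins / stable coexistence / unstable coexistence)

unstable coexistence (outcome depends on initial conditions)

Compare the nullcline intercepts: K1/α12 = 762/1.74 = 438 < K2 = 708; K2/α21 = 708/1.78 = 398 < K1 = 762.
Since both are reversed, neither can invade when rare; the interior point is a saddle.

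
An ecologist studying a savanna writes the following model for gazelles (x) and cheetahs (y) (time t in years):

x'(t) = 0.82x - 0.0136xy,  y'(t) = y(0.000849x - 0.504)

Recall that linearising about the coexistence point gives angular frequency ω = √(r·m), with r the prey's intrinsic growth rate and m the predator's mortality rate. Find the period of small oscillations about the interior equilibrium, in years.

T ≈ 9.77 years

Here r = 0.82 and m = 0.504, so r·m = 0.413.
ω = √0.413 = 0.643 per year, hence T = 2π/ω ≈ 9.77 years.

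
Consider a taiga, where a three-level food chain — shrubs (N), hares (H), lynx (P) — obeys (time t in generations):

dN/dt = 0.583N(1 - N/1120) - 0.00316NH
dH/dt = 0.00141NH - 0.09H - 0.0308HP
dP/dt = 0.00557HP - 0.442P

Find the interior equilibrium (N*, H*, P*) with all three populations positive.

From dP/dt = 0: 0.00557H* = 0.442, so H* = 79.4.
From dN/dt = 0: 0.583(1 - N*/1120) = 0.00316·79.4, giving N* = 1120·(1 - 0.43) = 638.
From dH/dt = 0: 0.00141·638 - 0.09 = 0.0308P*, so P* = 0.81/0.0308 = 26.3.

N* ≈ 638, H* ≈ 79.4, P* ≈ 26.3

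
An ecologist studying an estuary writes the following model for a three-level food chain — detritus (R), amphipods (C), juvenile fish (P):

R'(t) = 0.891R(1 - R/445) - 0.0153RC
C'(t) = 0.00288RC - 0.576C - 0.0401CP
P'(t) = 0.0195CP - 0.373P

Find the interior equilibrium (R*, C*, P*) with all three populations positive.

R* ≈ 299, C* ≈ 19.1, P* ≈ 7.1

From dP/dt = 0: 0.0195C* = 0.373, so C* = 19.1.
From dR/dt = 0: 0.891(1 - R*/445) = 0.0153·19.1, giving R* = 445·(1 - 0.328) = 299.
From dC/dt = 0: 0.00288·299 - 0.576 = 0.0401P*, so P* = 0.285/0.0401 = 7.1.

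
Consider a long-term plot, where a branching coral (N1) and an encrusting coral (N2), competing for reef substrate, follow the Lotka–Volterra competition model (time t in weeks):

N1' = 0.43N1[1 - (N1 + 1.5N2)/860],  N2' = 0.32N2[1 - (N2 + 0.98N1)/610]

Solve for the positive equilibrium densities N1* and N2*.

Setting both brackets to zero gives the nullclines N1 + 1.5N2 = 860 and 0.98N1 + N2 = 610.
Substituting N2 = 610 - 0.98N1 into the first: N1(1 - 1.5·0.98) = 860 - 1.5·610.
So N1* = -55/-0.47 = 117, and then N2* = 610 - 0.98·117 = 495.

N1* ≈ 117, N2* ≈ 495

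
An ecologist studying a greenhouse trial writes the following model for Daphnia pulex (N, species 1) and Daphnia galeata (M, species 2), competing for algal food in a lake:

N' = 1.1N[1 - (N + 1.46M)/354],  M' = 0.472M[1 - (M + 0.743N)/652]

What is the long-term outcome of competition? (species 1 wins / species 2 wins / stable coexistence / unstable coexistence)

species 2 excludes species 1

Compare the nullcline intercepts: K1/α12 = 354/1.46 = 242 < K2 = 652; K2/α21 = 652/0.743 = 878 > K1 = 354.
Since the inequalities point opposite ways, species 2 can invade but species 1 cannot.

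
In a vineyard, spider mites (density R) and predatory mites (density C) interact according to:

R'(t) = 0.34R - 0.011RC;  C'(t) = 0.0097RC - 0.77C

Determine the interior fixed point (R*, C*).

Set dC/dt = 0 with C > 0: 0.0097R - 0.77 = 0, so R* = 0.77/0.0097 = 79.4.
Set dR/dt = 0 with R > 0: 0.34 - 0.011C = 0, so C* = 0.34/0.011 = 30.9.

R* ≈ 79.4, C* ≈ 30.9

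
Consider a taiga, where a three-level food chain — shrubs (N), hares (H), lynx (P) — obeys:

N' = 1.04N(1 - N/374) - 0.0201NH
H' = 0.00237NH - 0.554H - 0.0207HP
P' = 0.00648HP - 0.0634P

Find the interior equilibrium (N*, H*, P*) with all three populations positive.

N* ≈ 303, H* ≈ 9.78, P* ≈ 7.96

From dP/dt = 0: 0.00648H* = 0.0634, so H* = 9.78.
From dN/dt = 0: 1.04(1 - N*/374) = 0.0201·9.78, giving N* = 374·(1 - 0.189) = 303.
From dH/dt = 0: 0.00237·303 - 0.554 = 0.0207P*, so P* = 0.165/0.0207 = 7.96.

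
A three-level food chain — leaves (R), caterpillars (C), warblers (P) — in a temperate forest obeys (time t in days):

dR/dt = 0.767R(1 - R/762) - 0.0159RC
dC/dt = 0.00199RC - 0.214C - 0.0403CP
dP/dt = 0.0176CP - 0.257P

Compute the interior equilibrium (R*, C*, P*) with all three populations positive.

From dP/dt = 0: 0.0176C* = 0.257, so C* = 14.6.
From dR/dt = 0: 0.767(1 - R*/762) = 0.0159·14.6, giving R* = 762·(1 - 0.303) = 531.
From dC/dt = 0: 0.00199·531 - 0.214 = 0.0403P*, so P* = 0.843/0.0403 = 20.9.

R* ≈ 531, C* ≈ 14.6, P* ≈ 20.9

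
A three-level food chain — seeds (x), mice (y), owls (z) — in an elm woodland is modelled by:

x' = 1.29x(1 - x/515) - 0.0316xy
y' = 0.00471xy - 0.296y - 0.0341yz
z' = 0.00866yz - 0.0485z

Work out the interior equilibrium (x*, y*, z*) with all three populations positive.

From dz/dt = 0: 0.00866y* = 0.0485, so y* = 5.6.
From dx/dt = 0: 1.29(1 - x*/515) = 0.0316·5.6, giving x* = 515·(1 - 0.137) = 444.
From dy/dt = 0: 0.00471·444 - 0.296 = 0.0341z*, so z* = 1.8/0.0341 = 52.7.

x* ≈ 444, y* ≈ 5.6, z* ≈ 52.7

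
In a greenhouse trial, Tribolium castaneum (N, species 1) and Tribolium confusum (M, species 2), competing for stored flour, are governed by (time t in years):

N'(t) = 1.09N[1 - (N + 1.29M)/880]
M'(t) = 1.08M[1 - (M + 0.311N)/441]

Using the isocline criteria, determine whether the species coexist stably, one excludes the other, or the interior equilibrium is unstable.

stable coexistence

Compare the nullcline intercepts: K1/α12 = 880/1.29 = 682 > K2 = 441; K2/α21 = 441/0.311 = 1420 > K1 = 880.
Since both inequalities hold, each species can invade when rare, so the interior equilibrium is stable.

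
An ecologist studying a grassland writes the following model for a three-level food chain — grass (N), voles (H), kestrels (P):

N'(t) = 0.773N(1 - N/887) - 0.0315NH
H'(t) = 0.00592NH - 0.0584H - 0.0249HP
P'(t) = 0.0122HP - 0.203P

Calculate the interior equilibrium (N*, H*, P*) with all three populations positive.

From dP/dt = 0: 0.0122H* = 0.203, so H* = 16.6.
From dN/dt = 0: 0.773(1 - N*/887) = 0.0315·16.6, giving N* = 887·(1 - 0.678) = 286.
From dH/dt = 0: 0.00592·286 - 0.0584 = 0.0249P*, so P* = 1.63/0.0249 = 65.5.

N* ≈ 286, H* ≈ 16.6, P* ≈ 65.5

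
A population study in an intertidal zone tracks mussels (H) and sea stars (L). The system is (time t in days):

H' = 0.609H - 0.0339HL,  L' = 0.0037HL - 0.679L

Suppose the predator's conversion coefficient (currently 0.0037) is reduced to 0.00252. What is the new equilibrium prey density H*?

H* ≈ 269

At the interior fixed point, setting dL/dt = 0 with L > 0 fixes H* = (predator death rate)/(HL coefficient) — independent of the other coefficients.
With the change, H* = 0.679/0.00252 = 269; it rises from 184.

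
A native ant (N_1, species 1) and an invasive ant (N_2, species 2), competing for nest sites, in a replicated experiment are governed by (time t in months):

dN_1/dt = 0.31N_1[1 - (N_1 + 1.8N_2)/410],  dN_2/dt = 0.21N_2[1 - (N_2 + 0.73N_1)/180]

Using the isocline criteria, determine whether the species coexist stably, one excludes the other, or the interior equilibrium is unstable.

Compare the nullcline intercepts: K1/α12 = 410/1.8 = 228 > K2 = 180; K2/α21 = 180/0.73 = 247 < K1 = 410.
Since the inequalities point opposite ways, species 1 can invade but species 2 cannot.

species 1 excludes species 2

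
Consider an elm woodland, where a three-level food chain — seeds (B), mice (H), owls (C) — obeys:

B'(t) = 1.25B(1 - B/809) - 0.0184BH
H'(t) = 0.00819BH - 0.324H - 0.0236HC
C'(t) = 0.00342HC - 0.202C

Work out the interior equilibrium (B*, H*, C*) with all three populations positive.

B* ≈ 106, H* ≈ 59.1, C* ≈ 22.9

From dC/dt = 0: 0.00342H* = 0.202, so H* = 59.1.
From dB/dt = 0: 1.25(1 - B*/809) = 0.0184·59.1, giving B* = 809·(1 - 0.869) = 106.
From dH/dt = 0: 0.00819·106 - 0.324 = 0.0236C*, so C* = 0.541/0.0236 = 22.9.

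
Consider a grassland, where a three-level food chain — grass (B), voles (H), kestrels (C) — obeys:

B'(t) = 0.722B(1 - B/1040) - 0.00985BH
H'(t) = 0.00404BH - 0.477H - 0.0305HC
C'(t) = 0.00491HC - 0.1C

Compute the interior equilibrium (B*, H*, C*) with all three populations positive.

From dC/dt = 0: 0.00491H* = 0.1, so H* = 20.4.
From dB/dt = 0: 0.722(1 - B*/1040) = 0.00985·20.4, giving B* = 1040·(1 - 0.278) = 751.
From dH/dt = 0: 0.00404·751 - 0.477 = 0.0305C*, so C* = 2.56/0.0305 = 83.8.

B* ≈ 751, H* ≈ 20.4, C* ≈ 83.8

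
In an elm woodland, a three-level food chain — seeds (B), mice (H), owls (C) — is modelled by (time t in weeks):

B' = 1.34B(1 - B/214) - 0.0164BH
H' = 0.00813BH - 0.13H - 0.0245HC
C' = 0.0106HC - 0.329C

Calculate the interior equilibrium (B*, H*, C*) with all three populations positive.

From dC/dt = 0: 0.0106H* = 0.329, so H* = 31.
From dB/dt = 0: 1.34(1 - B*/214) = 0.0164·31, giving B* = 214·(1 - 0.38) = 133.
From dH/dt = 0: 0.00813·133 - 0.13 = 0.0245C*, so C* = 0.949/0.0245 = 38.7.

B* ≈ 133, H* ≈ 31, C* ≈ 38.7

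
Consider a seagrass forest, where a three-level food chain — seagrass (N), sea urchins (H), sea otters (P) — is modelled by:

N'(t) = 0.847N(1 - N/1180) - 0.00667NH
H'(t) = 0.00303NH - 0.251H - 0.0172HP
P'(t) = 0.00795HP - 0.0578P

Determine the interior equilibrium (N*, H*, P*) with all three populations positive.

From dP/dt = 0: 0.00795H* = 0.0578, so H* = 7.27.
From dN/dt = 0: 0.847(1 - N*/1180) = 0.00667·7.27, giving N* = 1180·(1 - 0.0573) = 1110.
From dH/dt = 0: 0.00303·1110 - 0.251 = 0.0172P*, so P* = 3.12/0.0172 = 181.

N* ≈ 1110, H* ≈ 7.27, P* ≈ 181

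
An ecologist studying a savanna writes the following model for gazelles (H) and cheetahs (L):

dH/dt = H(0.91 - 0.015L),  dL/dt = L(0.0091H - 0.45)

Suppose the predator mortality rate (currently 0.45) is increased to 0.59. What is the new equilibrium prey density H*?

At the interior fixed point, setting dL/dt = 0 with L > 0 fixes H* = (predator death rate)/(HL coefficient) — independent of the other coefficients.
With the change, H* = 0.59/0.0091 = 64.8; it rises from 49.5.

H* ≈ 64.8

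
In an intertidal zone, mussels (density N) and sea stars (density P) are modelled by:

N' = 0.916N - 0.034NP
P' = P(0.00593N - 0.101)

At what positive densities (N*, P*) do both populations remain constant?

N* ≈ 17, P* ≈ 26.9

Set dP/dt = 0 with P > 0: 0.00593N - 0.101 = 0, so N* = 0.101/0.00593 = 17.
Set dN/dt = 0 with N > 0: 0.916 - 0.034P = 0, so P* = 0.916/0.034 = 26.9.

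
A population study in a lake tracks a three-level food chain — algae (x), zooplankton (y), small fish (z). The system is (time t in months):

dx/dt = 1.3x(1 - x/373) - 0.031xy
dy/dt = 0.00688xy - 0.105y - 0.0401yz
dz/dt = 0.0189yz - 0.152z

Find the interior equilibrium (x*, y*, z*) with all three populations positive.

From dz/dt = 0: 0.0189y* = 0.152, so y* = 8.04.
From dx/dt = 0: 1.3(1 - x*/373) = 0.031·8.04, giving x* = 373·(1 - 0.192) = 301.
From dy/dt = 0: 0.00688·301 - 0.105 = 0.0401z*, so z* = 1.97/0.0401 = 49.1.

x* ≈ 301, y* ≈ 8.04, z* ≈ 49.1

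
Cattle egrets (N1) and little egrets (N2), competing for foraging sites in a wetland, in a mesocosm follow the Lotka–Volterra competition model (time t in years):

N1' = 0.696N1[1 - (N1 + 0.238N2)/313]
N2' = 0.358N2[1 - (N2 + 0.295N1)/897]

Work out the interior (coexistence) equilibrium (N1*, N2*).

Setting both brackets to zero gives the nullclines N1 + 0.238N2 = 313 and 0.295N1 + N2 = 897.
Substituting N2 = 897 - 0.295N1 into the first: N1(1 - 0.238·0.295) = 313 - 0.238·897.
So N1* = 99.5/0.93 = 107, and then N2* = 897 - 0.295·107 = 865.

N1* ≈ 107, N2* ≈ 865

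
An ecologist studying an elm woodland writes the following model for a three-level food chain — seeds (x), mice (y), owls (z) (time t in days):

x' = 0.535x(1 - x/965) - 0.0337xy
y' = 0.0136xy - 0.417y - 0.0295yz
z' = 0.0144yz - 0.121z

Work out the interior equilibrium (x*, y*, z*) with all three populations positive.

x* ≈ 454, y* ≈ 8.4, z* ≈ 195

From dz/dt = 0: 0.0144y* = 0.121, so y* = 8.4.
From dx/dt = 0: 0.535(1 - x*/965) = 0.0337·8.4, giving x* = 965·(1 - 0.529) = 454.
From dy/dt = 0: 0.0136·454 - 0.417 = 0.0295z*, so z* = 5.76/0.0295 = 195.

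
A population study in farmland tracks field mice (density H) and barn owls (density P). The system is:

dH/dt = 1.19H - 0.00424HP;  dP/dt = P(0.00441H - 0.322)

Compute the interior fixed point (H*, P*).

Set dP/dt = 0 with P > 0: 0.00441H - 0.322 = 0, so H* = 0.322/0.00441 = 73.
Set dH/dt = 0 with H > 0: 1.19 - 0.00424P = 0, so P* = 1.19/0.00424 = 281.

H* ≈ 73, P* ≈ 281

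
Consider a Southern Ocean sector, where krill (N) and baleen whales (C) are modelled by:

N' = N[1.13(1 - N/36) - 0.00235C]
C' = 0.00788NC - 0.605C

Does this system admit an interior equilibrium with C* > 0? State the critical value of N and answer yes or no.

Threshold N = 76.8; K < 76.8, so no, the predator goes extinct.

The predator equation gives dC/dt > 0 only when N > 0.605/0.00788 = 76.8.
Without the predator, N → K = 36. Since 36 < 76.8, the predator cannot invade.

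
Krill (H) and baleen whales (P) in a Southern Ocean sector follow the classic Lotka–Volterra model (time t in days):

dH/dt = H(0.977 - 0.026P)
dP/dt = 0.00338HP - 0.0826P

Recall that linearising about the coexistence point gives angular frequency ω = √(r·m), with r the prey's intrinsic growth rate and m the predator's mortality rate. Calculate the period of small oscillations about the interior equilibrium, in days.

Here r = 0.977 and m = 0.0826, so r·m = 0.0807.
ω = √0.0807 = 0.284 per day, hence T = 2π/ω ≈ 22.1 days.

T ≈ 22.1 days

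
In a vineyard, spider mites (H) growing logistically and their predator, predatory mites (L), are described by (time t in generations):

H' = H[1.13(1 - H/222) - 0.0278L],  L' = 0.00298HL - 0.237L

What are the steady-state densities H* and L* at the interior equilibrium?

H* ≈ 79.5, L* ≈ 26.1

From dL/dt = 0 with L > 0: 0.00298H* = 0.237, so H* = 79.5.
Substitute into dH/dt = 0: 1.13(1 - 79.5/222) = 0.0278L*.
The bracket is 0.642, giving L* = 0.725/0.0278 = 26.1.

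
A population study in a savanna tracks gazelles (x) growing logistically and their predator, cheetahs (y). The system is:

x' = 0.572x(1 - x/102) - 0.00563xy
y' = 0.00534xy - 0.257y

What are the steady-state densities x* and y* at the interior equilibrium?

x* ≈ 48.1, y* ≈ 53.7

From dy/dt = 0 with y > 0: 0.00534x* = 0.257, so x* = 48.1.
Substitute into dx/dt = 0: 0.572(1 - 48.1/102) = 0.00563y*.
The bracket is 0.528, giving y* = 0.302/0.00563 = 53.7.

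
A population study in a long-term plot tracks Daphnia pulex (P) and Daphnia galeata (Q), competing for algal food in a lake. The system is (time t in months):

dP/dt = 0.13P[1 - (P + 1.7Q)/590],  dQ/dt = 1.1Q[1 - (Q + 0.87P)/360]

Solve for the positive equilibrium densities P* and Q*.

Setting both brackets to zero gives the nullclines P + 1.7Q = 590 and 0.87P + Q = 360.
Substituting Q = 360 - 0.87P into the first: P(1 - 1.7·0.87) = 590 - 1.7·360.
So P* = -22/-0.479 = 45.9, and then Q* = 360 - 0.87·45.9 = 320.

P* ≈ 45.9, Q* ≈ 320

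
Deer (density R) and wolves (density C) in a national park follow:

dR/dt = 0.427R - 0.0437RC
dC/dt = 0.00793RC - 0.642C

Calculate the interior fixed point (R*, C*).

Set dC/dt = 0 with C > 0: 0.00793R - 0.642 = 0, so R* = 0.642/0.00793 = 81.
Set dR/dt = 0 with R > 0: 0.427 - 0.0437C = 0, so C* = 0.427/0.0437 = 9.77.

R* ≈ 81, C* ≈ 9.77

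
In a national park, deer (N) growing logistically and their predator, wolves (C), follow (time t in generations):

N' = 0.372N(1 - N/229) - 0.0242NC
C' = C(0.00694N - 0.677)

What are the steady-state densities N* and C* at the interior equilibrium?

From dC/dt = 0 with C > 0: 0.00694N* = 0.677, so N* = 97.6.
Substitute into dN/dt = 0: 0.372(1 - 97.6/229) = 0.0242C*.
The bracket is 0.574, giving C* = 0.214/0.0242 = 8.82.

N* ≈ 97.6, C* ≈ 8.82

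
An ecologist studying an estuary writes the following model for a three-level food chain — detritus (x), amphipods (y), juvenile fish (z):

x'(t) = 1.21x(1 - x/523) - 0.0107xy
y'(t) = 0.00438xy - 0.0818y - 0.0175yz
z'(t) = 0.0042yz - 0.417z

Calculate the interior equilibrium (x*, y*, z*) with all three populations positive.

x* ≈ 63.8, y* ≈ 99.3, z* ≈ 11.3

From dz/dt = 0: 0.0042y* = 0.417, so y* = 99.3.
From dx/dt = 0: 1.21(1 - x*/523) = 0.0107·99.3, giving x* = 523·(1 - 0.878) = 63.8.
From dy/dt = 0: 0.00438·63.8 - 0.0818 = 0.0175z*, so z* = 0.198/0.0175 = 11.3.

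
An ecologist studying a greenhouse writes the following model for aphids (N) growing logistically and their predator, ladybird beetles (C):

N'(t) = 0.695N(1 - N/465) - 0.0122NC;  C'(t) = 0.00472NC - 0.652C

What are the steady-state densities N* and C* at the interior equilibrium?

N* ≈ 138, C* ≈ 40

From dC/dt = 0 with C > 0: 0.00472N* = 0.652, so N* = 138.
Substitute into dN/dt = 0: 0.695(1 - 138/465) = 0.0122C*.
The bracket is 0.703, giving C* = 0.489/0.0122 = 40.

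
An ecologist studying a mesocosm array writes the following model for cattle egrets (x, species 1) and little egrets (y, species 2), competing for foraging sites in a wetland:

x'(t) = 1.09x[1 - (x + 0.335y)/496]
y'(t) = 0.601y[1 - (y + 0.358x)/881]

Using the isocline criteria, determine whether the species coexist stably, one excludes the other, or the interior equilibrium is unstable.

Compare the nullcline intercepts: K1/α12 = 496/0.335 = 1480 > K2 = 881; K2/α21 = 881/0.358 = 2460 > K1 = 496.
Since both inequalities hold, each species can invade when rare, so the interior equilibrium is stable.

stable coexistence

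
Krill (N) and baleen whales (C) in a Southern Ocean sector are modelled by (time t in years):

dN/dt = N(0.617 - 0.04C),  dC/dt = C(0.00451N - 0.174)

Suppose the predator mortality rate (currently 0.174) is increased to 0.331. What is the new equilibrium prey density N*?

At the interior fixed point, setting dC/dt = 0 with C > 0 fixes N* = (predator death rate)/(NC coefficient) — independent of the other coefficients.
With the change, N* = 0.331/0.00451 = 73.4; it rises from 38.6.

N* ≈ 73.4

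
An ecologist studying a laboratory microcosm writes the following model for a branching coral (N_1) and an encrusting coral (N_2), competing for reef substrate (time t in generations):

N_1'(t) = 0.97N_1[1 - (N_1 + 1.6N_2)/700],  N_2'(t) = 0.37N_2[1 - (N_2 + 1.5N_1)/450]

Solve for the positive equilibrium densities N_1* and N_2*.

N_1* ≈ 14.3, N_2* ≈ 429

Setting both brackets to zero gives the nullclines N_1 + 1.6N_2 = 700 and 1.5N_1 + N_2 = 450.
Substituting N_2 = 450 - 1.5N_1 into the first: N_1(1 - 1.6·1.5) = 700 - 1.6·450.
So N_1* = -20/-1.4 = 14.3, and then N_2* = 450 - 1.5·14.3 = 429.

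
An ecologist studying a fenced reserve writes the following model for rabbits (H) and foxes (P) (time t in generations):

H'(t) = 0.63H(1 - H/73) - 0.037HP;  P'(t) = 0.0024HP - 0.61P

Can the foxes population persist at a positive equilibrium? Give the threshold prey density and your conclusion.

Threshold H = 254; K < 254, so no, the predator goes extinct.

The predator equation gives dP/dt > 0 only when H > 0.61/0.0024 = 254.
Without the predator, H → K = 73. Since 73 < 254, the predator cannot invade.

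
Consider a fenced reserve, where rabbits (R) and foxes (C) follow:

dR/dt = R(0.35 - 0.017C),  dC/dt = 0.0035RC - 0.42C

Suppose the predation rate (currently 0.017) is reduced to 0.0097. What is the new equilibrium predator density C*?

C* ≈ 36.1

At the interior fixed point, setting dR/dt = 0 with R > 0 fixes C* = (prey growth rate)/(RC coefficient) — independent of the other coefficients.
With the change, C* = 0.35/0.0097 = 36.1; it rises from 20.6.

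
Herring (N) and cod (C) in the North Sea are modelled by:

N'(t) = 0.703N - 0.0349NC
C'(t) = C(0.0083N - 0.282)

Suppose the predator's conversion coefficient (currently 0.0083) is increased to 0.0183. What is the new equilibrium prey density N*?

At the interior fixed point, setting dC/dt = 0 with C > 0 fixes N* = (predator death rate)/(NC coefficient) — independent of the other coefficients.
With the change, N* = 0.282/0.0183 = 15.4; it falls from 34.

N* ≈ 15.4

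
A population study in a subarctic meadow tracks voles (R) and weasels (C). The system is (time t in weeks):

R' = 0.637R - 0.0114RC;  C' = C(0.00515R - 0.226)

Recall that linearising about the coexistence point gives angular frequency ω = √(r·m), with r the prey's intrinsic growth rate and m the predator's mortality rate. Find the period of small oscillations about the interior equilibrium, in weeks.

Here r = 0.637 and m = 0.226, so r·m = 0.144.
ω = √0.144 = 0.379 per week, hence T = 2π/ω ≈ 16.6 weeks.

T ≈ 16.6 weeks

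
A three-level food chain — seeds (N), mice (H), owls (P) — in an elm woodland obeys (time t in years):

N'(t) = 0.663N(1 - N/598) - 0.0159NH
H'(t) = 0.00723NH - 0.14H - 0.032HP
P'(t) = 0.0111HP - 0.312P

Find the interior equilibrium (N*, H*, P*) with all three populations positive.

N* ≈ 195, H* ≈ 28.1, P* ≈ 39.7

From dP/dt = 0: 0.0111H* = 0.312, so H* = 28.1.
From dN/dt = 0: 0.663(1 - N*/598) = 0.0159·28.1, giving N* = 598·(1 - 0.674) = 195.
From dH/dt = 0: 0.00723·195 - 0.14 = 0.032P*, so P* = 1.27/0.032 = 39.7.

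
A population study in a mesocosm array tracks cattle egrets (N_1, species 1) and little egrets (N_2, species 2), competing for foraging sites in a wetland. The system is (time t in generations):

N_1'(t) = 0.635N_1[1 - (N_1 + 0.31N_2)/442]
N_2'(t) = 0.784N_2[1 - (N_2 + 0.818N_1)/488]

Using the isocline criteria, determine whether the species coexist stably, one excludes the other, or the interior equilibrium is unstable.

stable coexistence

Compare the nullcline intercepts: K1/α12 = 442/0.31 = 1430 > K2 = 488; K2/α21 = 488/0.818 = 597 > K1 = 442.
Since both inequalities hold, each species can invade when rare, so the interior equilibrium is stable.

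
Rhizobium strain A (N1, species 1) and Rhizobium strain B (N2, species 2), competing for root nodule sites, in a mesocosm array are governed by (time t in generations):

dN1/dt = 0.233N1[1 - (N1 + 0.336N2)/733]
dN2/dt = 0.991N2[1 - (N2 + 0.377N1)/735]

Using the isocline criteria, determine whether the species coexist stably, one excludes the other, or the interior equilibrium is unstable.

stable coexistence

Compare the nullcline intercepts: K1/α12 = 733/0.336 = 2180 > K2 = 735; K2/α21 = 735/0.377 = 1950 > K1 = 733.
Since both inequalities hold, each species can invade when rare, so the interior equilibrium is stable.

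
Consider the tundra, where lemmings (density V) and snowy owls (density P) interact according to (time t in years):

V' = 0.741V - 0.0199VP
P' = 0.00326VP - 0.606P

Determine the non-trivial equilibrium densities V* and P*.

V* ≈ 186, P* ≈ 37.2

Set dP/dt = 0 with P > 0: 0.00326V - 0.606 = 0, so V* = 0.606/0.00326 = 186.
Set dV/dt = 0 with V > 0: 0.741 - 0.0199P = 0, so P* = 0.741/0.0199 = 37.2.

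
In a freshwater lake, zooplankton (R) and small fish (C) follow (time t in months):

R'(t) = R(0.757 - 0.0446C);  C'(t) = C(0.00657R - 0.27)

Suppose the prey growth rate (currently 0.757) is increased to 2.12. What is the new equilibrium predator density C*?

C* ≈ 47.5

At the interior fixed point, setting dR/dt = 0 with R > 0 fixes C* = (prey growth rate)/(RC coefficient) — independent of the other coefficients.
With the change, C* = 2.12/0.0446 = 47.5; it rises from 17.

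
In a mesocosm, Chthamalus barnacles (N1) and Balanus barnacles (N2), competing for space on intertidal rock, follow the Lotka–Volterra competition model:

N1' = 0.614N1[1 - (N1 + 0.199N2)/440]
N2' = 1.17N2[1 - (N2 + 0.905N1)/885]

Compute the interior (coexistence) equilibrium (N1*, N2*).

Setting both brackets to zero gives the nullclines N1 + 0.199N2 = 440 and 0.905N1 + N2 = 885.
Substituting N2 = 885 - 0.905N1 into the first: N1(1 - 0.199·0.905) = 440 - 0.199·885.
So N1* = 264/0.82 = 322, and then N2* = 885 - 0.905·322 = 594.

N1* ≈ 322, N2* ≈ 594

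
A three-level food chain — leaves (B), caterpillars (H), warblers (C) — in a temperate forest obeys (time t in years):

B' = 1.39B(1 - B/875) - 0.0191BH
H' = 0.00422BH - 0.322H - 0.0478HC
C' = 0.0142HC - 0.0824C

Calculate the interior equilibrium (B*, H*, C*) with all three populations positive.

B* ≈ 805, H* ≈ 5.8, C* ≈ 64.4

From dC/dt = 0: 0.0142H* = 0.0824, so H* = 5.8.
From dB/dt = 0: 1.39(1 - B*/875) = 0.0191·5.8, giving B* = 875·(1 - 0.0797) = 805.
From dH/dt = 0: 0.00422·805 - 0.322 = 0.0478C*, so C* = 3.08/0.0478 = 64.4.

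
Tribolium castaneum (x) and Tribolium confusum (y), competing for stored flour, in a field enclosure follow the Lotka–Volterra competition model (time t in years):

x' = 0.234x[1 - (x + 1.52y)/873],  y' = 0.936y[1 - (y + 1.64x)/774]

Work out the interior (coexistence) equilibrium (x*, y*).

x* ≈ 203, y* ≈ 441

Setting both brackets to zero gives the nullclines x + 1.52y = 873 and 1.64x + y = 774.
Substituting y = 774 - 1.64x into the first: x(1 - 1.52·1.64) = 873 - 1.52·774.
So x* = -303/-1.49 = 203, and then y* = 774 - 1.64·203 = 441.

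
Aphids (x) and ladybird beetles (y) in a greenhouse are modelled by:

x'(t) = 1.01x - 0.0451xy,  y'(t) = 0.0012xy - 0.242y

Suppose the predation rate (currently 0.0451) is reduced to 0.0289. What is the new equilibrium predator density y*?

y* ≈ 34.9

At the interior fixed point, setting dx/dt = 0 with x > 0 fixes y* = (prey growth rate)/(xy coefficient) — independent of the other coefficients.
With the change, y* = 1.01/0.0289 = 34.9; it rises from 22.4.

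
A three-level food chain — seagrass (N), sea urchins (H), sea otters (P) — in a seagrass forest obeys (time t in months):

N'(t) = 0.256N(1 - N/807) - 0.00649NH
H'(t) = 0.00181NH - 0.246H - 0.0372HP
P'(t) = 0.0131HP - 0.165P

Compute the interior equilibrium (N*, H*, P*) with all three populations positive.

N* ≈ 549, H* ≈ 12.6, P* ≈ 20.1

From dP/dt = 0: 0.0131H* = 0.165, so H* = 12.6.
From dN/dt = 0: 0.256(1 - N*/807) = 0.00649·12.6, giving N* = 807·(1 - 0.319) = 549.
From dH/dt = 0: 0.00181·549 - 0.246 = 0.0372P*, so P* = 0.748/0.0372 = 20.1.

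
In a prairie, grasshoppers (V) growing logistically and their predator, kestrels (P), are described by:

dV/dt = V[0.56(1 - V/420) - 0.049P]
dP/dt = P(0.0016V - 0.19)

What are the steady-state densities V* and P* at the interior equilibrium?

From dP/dt = 0 with P > 0: 0.0016V* = 0.19, so V* = 119.
Substitute into dV/dt = 0: 0.56(1 - 119/420) = 0.049P*.
The bracket is 0.717, giving P* = 0.402/0.049 = 8.2.

V* ≈ 119, P* ≈ 8.2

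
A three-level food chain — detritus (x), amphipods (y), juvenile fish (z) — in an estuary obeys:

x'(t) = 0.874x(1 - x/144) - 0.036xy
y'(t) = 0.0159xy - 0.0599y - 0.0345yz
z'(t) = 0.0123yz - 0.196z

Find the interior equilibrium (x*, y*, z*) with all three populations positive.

From dz/dt = 0: 0.0123y* = 0.196, so y* = 15.9.
From dx/dt = 0: 0.874(1 - x*/144) = 0.036·15.9, giving x* = 144·(1 - 0.656) = 49.5.
From dy/dt = 0: 0.0159·49.5 - 0.0599 = 0.0345z*, so z* = 0.727/0.0345 = 21.1.

x* ≈ 49.5, y* ≈ 15.9, z* ≈ 21.1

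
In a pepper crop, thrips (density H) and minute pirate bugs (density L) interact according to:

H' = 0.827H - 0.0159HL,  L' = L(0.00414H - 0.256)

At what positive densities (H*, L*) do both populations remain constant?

Set dL/dt = 0 with L > 0: 0.00414H - 0.256 = 0, so H* = 0.256/0.00414 = 61.8.
Set dH/dt = 0 with H > 0: 0.827 - 0.0159L = 0, so L* = 0.827/0.0159 = 52.

H* ≈ 61.8, L* ≈ 52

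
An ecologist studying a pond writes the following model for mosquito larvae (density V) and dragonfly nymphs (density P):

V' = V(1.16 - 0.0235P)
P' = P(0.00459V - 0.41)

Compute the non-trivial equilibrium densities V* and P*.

Set dP/dt = 0 with P > 0: 0.00459V - 0.41 = 0, so V* = 0.41/0.00459 = 89.3.
Set dV/dt = 0 with V > 0: 1.16 - 0.0235P = 0, so P* = 1.16/0.0235 = 49.4.

V* ≈ 89.3, P* ≈ 49.4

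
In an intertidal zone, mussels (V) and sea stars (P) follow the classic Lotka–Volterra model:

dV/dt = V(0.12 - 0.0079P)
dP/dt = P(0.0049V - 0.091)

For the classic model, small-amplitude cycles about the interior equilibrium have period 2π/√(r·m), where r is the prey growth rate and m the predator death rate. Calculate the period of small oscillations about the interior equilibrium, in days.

Here r = 0.12 and m = 0.091, so r·m = 0.0109.
ω = √0.0109 = 0.104 per day, hence T = 2π/ω ≈ 60.1 days.

T ≈ 60.1 days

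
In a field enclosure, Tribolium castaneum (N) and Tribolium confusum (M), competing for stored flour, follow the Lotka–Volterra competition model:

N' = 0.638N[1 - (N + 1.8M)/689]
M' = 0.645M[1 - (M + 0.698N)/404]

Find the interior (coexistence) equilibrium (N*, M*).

N* ≈ 149, M* ≈ 300

Setting both brackets to zero gives the nullclines N + 1.8M = 689 and 0.698N + M = 404.
Substituting M = 404 - 0.698N into the first: N(1 - 1.8·0.698) = 689 - 1.8·404.
So N* = -38.2/-0.256 = 149, and then M* = 404 - 0.698·149 = 300.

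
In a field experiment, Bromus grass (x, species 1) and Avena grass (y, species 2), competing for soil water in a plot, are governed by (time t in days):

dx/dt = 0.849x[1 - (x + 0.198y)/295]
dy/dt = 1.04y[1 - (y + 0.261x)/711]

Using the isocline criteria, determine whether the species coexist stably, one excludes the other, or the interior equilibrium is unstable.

Compare the nullcline intercepts: K1/α12 = 295/0.198 = 1490 > K2 = 711; K2/α21 = 711/0.261 = 2720 > K1 = 295.
Since both inequalities hold, each species can invade when rare, so the interior equilibrium is stable.

stable coexistence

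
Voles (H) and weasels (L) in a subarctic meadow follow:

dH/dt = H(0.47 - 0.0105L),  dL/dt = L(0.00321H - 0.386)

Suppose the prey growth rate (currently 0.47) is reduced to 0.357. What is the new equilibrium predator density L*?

At the interior fixed point, setting dH/dt = 0 with H > 0 fixes L* = (prey growth rate)/(HL coefficient) — independent of the other coefficients.
With the change, L* = 0.357/0.0105 = 34; it falls from 44.8.

L* ≈ 34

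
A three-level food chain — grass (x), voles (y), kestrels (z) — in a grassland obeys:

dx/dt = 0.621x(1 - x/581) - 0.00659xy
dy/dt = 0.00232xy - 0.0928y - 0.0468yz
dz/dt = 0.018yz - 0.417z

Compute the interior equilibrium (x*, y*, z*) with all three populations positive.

From dz/dt = 0: 0.018y* = 0.417, so y* = 23.2.
From dx/dt = 0: 0.621(1 - x*/581) = 0.00659·23.2, giving x* = 581·(1 - 0.246) = 438.
From dy/dt = 0: 0.00232·438 - 0.0928 = 0.0468z*, so z* = 0.924/0.0468 = 19.7.

x* ≈ 438, y* ≈ 23.2, z* ≈ 19.7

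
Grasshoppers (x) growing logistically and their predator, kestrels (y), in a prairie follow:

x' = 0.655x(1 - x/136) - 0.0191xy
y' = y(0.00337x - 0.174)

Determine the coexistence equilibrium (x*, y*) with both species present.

x* ≈ 51.6, y* ≈ 21.3

From dy/dt = 0 with y > 0: 0.00337x* = 0.174, so x* = 51.6.
Substitute into dx/dt = 0: 0.655(1 - 51.6/136) = 0.0191y*.
The bracket is 0.62, giving y* = 0.406/0.0191 = 21.3.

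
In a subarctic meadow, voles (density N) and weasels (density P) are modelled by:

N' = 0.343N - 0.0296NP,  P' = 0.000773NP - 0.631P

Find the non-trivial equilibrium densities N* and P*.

N* ≈ 816, P* ≈ 11.6

Set dP/dt = 0 with P > 0: 0.000773N - 0.631 = 0, so N* = 0.631/0.000773 = 816.
Set dN/dt = 0 with N > 0: 0.343 - 0.0296P = 0, so P* = 0.343/0.0296 = 11.6.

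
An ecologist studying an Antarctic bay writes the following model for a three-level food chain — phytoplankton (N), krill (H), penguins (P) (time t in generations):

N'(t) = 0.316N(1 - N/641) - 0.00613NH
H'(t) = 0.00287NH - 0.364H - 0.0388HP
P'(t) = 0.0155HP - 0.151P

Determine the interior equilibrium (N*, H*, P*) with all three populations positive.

N* ≈ 520, H* ≈ 9.74, P* ≈ 29.1

From dP/dt = 0: 0.0155H* = 0.151, so H* = 9.74.
From dN/dt = 0: 0.316(1 - N*/641) = 0.00613·9.74, giving N* = 641·(1 - 0.189) = 520.
From dH/dt = 0: 0.00287·520 - 0.364 = 0.0388P*, so P* = 1.13/0.0388 = 29.1.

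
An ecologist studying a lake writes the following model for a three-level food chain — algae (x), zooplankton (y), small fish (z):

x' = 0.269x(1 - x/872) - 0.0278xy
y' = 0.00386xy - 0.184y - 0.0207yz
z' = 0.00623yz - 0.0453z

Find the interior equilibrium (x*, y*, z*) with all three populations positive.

From dz/dt = 0: 0.00623y* = 0.0453, so y* = 7.27.
From dx/dt = 0: 0.269(1 - x*/872) = 0.0278·7.27, giving x* = 872·(1 - 0.751) = 217.
From dy/dt = 0: 0.00386·217 - 0.184 = 0.0207z*, so z* = 0.653/0.0207 = 31.5.

x* ≈ 217, y* ≈ 7.27, z* ≈ 31.5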